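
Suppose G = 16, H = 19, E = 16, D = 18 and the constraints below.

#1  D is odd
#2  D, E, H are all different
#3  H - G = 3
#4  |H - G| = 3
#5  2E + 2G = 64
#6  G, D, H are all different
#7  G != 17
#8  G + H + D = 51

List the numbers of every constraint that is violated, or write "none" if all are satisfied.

#1 D = 18 is even — fails.
#2 values 18, 16, 19 are pairwise distinct — holds.
#3 H - G = 19 - 16 = 3 — holds.
#4 |19 - 16| = 3 — holds.
#5 2E + 2G = 2(16) + 2(16) = 64 — holds.
#6 values 16, 18, 19 are pairwise distinct — holds.
#7 G = 16, and 16 ≠ 17 — holds.
#8 G + H + D = 16 + 19 + 18 = 53, not 51 — fails.

Constraints 1, 8 do not hold.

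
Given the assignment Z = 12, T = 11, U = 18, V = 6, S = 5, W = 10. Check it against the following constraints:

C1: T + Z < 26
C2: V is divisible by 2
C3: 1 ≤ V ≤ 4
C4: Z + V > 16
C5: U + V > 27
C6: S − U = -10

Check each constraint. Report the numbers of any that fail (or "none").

C1: T + Z = 11 + 12 = 23; 23 < 26  OK
C2: 6 / 2 = 3, so 2 divides 6  OK
C3: V = 6 is outside [1, 4]  FAIL
C4: Z + V = 12 + 6 = 18; 18 > 16  OK
C5: U + V = 18 + 6 = 24; 24 ≤ 27, bound 27 not met  FAIL
C6: S − U = 5 − 18 = -13, not -10  FAIL

Constraints 3, 5, and 6 do not hold.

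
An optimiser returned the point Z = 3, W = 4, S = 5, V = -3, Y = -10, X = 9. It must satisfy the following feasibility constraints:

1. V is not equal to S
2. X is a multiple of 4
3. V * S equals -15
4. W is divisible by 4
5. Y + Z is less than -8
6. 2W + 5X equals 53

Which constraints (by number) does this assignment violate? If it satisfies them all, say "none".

Constraints 2, 5 do not hold.

1. V = -3, S = 5; distinct  ✓
2. 9 = 4*2 + 1, so 4 does not divide 9  ✗
3. V * S = -3 * 5 = -15  ✓
4. 4 / 4 = 1, so 4 divides 4  ✓
5. Y + Z = -10 + 3 = -7; -7 ≥ -8, bound -8 not met  ✗
6. 2W + 5X = 2(4) + 5(9) = 53  ✓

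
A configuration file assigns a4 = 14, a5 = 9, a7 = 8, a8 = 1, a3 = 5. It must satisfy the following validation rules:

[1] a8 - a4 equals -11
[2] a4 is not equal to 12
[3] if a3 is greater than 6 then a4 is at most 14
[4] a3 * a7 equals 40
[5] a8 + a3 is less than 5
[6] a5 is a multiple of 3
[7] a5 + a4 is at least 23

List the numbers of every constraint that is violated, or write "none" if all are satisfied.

No — constraints 1 and 5 are not satisfied.

[1] a8 - a4 = 1 - 14 = -13, not -11  FAIL
[2] a4 = 14, and 14 ≠ 12  OK
[3] a3 = 5, not > 6; antecedent false, conditional vacuously true  OK
[4] a3 * a7 = 5 * 8 = 40  OK
[5] a8 + a3 = 1 + 5 = 6; 6 ≥ 5, bound 5 not met  FAIL
[6] 9 / 3 = 3, so 3 divides 9  OK
[7] a5 + a4 = 9 + 14 = 23; 23 ≥ 23  OK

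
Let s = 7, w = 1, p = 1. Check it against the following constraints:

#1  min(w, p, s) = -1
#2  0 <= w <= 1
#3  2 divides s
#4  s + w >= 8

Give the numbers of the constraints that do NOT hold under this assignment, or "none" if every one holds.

The assignment fails constraints 1 and 3.

#1 min(1, 1, 7) = 1, not -1 — violated.
#2 w = 1 lies in [0, 1] — satisfied.
#3 7 = 2*3 + 1, so 2 does not divide 7 — violated.
#4 s + w = 7 + 1 = 8; 8 ≥ 8 — satisfied.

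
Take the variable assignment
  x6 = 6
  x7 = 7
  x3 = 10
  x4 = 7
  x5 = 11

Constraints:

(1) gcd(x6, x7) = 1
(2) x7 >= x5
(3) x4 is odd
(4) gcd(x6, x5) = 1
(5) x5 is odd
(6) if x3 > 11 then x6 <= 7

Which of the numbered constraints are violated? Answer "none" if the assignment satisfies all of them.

(1) gcd(6, 7) = 1  ✓
(2) x7 = 7, x5 = 11; 7 < 11 (want ≥)  ✗
(3) x4 = 7 is odd  ✓
(4) gcd(6, 11) = 1  ✓
(5) x5 = 11 is odd  ✓
(6) x3 = 10, not > 11; antecedent false, conditional vacuously true  ✓

Violated: 2.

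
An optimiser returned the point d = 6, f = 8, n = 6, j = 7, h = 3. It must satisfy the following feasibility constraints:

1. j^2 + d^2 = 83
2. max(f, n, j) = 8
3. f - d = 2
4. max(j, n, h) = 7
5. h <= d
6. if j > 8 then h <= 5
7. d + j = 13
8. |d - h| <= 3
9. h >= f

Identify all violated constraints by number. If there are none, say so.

1. j^2 + d^2 = 7^2 + 6^2 = 49 + 36 = 85, not 83 — does not hold.
2. max(8, 6, 7) = 8 — holds.
3. f - d = 8 - 6 = 2 — holds.
4. max(7, 6, 3) = 7 — holds.
5. h = 3, d = 6; 3 ≤ 6 — holds.
6. j = 7, not > 8; antecedent false, conditional vacuously true — holds.
7. d + j = 6 + 7 = 13 — holds.
8. |6 - 3| = 3; 3 ≤ 3 — holds.
9. h = 3, f = 8; 3 < 8 (want ≥) — does not hold.

Constraints 1, 9 do not hold.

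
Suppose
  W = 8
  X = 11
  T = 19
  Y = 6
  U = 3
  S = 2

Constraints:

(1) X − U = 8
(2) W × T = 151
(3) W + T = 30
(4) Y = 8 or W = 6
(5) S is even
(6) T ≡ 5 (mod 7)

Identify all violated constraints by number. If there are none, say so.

(1) X − U = 11 − 3 = 8 — holds.
(2) W × T = 8 × 19 = 152, not 151 — fails.
(3) W + T = 8 + 19 = 27, not 30 — fails.
(4) Y = 6 ≠ 8 and W = 8 ≠ 6; both disjuncts false — fails.
(5) S = 2 is even — holds.
(6) 19 mod 7 = 5 — holds.

Constraints 2, 3, and 4 are violated.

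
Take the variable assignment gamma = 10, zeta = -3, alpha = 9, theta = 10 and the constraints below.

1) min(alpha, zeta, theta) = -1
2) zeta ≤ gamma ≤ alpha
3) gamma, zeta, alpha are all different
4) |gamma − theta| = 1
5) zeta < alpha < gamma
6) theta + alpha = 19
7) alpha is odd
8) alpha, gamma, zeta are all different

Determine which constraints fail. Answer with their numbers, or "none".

1) min(9, -3, 10) = -3, not -1 — fails.
2) values -3, 10, 9; gamma = 10 is not ≤ alpha = 9 — fails.
3) values 10, -3, 9 are pairwise distinct — holds.
4) |10 − 10| = 0, not 1 — fails.
5) values -3 < 9 < 10 — holds.
6) theta + alpha = 10 + 9 = 19 — holds.
7) alpha = 9 is odd — holds.
8) values 9, 10, -3 are pairwise distinct — holds.

The assignment fails constraints 1, 2, 4.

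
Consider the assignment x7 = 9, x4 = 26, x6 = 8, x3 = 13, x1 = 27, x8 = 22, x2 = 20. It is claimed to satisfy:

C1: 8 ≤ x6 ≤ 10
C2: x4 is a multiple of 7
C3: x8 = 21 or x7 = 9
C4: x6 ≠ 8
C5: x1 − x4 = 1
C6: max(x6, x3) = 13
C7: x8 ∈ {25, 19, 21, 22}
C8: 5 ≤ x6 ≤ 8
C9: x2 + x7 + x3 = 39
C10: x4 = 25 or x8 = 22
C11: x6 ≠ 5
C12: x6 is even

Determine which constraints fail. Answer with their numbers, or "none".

Violated: 2, 4, 9.

C1: x6 = 8 lies in [8, 10] — holds.
C2: 26 = 7×3 + 5, so 7 does not divide 26 — fails.
C3: x8 = 22 ≠ 21, but x7 = 9 = 9 (second disjunct) — holds.
C4: x6 = 8, but 8 is required to differ — fails.
C5: x1 − x4 = 27 − 26 = 1 — holds.
C6: max(8, 13) = 13 — holds.
C7: x8 = 22 is in {25, 19, 21, 22} — holds.
C8: x6 = 8 lies in [5, 8] — holds.
C9: x2 + x7 + x3 = 20 + 9 + 13 = 42, not 39 — fails.
C10: x4 = 26 ≠ 25, but x8 = 22 = 22 (second disjunct) — holds.
C11: x6 = 8, and 8 ≠ 5 — holds.
C12: x6 = 8 is even — holds.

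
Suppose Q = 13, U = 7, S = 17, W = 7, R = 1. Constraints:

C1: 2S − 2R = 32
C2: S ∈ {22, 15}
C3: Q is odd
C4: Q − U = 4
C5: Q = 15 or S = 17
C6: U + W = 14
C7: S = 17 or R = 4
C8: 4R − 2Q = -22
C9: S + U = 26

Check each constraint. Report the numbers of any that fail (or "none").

Constraints 2, 4, and 9 do not hold.

C1: 2S − 2R = 2(17) − 2(1) = 32 — holds.
C2: S = 17 is not in {22, 15} — does not hold.
C3: Q = 13 is odd — holds.
C4: Q − U = 13 − 7 = 6, not 4 — does not hold.
C5: Q = 13 ≠ 15, but S = 17 = 17 (second disjunct) — holds.
C6: U + W = 7 + 7 = 14 — holds.
C7: S = 17 = 17 (first disjunct) — holds.
C8: 4R − 2Q = 4(1) − 2(13) = -22 — holds.
C9: S + U = 17 + 7 = 24, not 26 — does not hold.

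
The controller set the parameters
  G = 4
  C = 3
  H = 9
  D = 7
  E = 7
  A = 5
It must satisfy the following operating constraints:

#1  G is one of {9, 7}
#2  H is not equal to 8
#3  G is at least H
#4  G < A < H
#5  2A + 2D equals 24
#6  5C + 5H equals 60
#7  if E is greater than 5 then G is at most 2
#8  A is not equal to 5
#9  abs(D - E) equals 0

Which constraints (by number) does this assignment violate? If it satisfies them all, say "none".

Violated: 1, 3, 7, 8.

#1 G = 4 is not in {9, 7}  false
#2 H = 9, and 9 ≠ 8  true
#3 G = 4, H = 9; 4 < 9 (want ≥)  false
#4 values 4 < 5 < 9  true
#5 2A + 2D = 2(5) + 2(7) = 24  true
#6 5C + 5H = 5(3) + 5(9) = 60  true
#7 E = 7 > 5, so we need G ≤ 2; but G = 4 > 2  false
#8 A = 5, but 5 is required to differ  false
#9 abs(7 - 7) = 0  true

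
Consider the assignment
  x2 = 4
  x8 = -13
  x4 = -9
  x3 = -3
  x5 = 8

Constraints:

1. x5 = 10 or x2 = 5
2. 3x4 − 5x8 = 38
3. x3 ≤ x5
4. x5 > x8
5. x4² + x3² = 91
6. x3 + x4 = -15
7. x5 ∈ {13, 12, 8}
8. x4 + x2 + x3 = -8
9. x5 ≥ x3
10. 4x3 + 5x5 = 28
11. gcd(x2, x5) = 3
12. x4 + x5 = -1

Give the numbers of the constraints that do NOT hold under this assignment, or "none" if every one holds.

Constraints 1, 5, 6, 11 are violated.

1. x5 = 8 ≠ 10 and x2 = 4 ≠ 5; both disjuncts false  FAIL
2. 3x4 − 5x8 = 3(-9) − 5(-13) = 38  OK
3. x3 = -3, x5 = 8; -3 ≤ 8  OK
4. x5 = 8, x8 = -13; 8 > -13  OK
5. x4² + x3² = (-9)² + (-3)² = 81 + 9 = 90, not 91  FAIL
6. x3 + x4 = -3 + (-9) = -12, not -15  FAIL
7. x5 = 8 is in {13, 12, 8}  OK
8. x4 + x2 + x3 = -9 + 4 + (-3) = -8  OK
9. x5 = 8, x3 = -3; 8 ≥ -3  OK
10. 4x3 + 5x5 = 4(-3) + 5(8) = 28  OK
11. gcd(4, 8) = 4, not 3  FAIL
12. x4 + x5 = -9 + 8 = -1  OK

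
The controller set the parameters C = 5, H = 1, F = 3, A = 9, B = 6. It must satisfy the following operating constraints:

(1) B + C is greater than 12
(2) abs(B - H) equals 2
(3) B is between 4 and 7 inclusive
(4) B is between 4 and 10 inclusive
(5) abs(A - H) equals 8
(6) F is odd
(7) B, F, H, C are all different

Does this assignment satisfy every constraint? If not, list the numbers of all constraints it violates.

(1) B + C = 6 + 5 = 11; 11 ≤ 12, bound 12 not met  false
(2) abs(6 - 1) = 5, not 2  false
(3) B = 6 lies in [4, 7]  true
(4) B = 6 lies in [4, 10]  true
(5) abs(9 - 1) = 8  true
(6) F = 3 is odd  true
(7) values 6, 3, 1, 5 are pairwise distinct  true

Constraints 1 and 2 are violated.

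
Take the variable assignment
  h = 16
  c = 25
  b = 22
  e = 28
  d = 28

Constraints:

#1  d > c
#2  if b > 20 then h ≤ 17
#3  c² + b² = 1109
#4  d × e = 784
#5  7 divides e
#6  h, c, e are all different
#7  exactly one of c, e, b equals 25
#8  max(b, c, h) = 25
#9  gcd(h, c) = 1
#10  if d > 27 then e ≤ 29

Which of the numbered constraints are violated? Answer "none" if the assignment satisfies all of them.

Yes — all constraints hold.

#1 d = 28, c = 25; 28 > 25 — OK.
#2 b = 22 > 20, so we need h ≤ 17; h = 16 ≤ 17 — OK.
#3 c² + b² = 25² + 22² = 625 + 484 = 1109 — OK.
#4 d × e = 28 × 28 = 784 — OK.
#5 28 / 7 = 4, so 7 divides 28 — OK.
#6 values 16, 25, 28 are pairwise distinct — OK.
#7 c=25, e=28, b=22; 1 of them equals 25 — OK.
#8 max(22, 25, 16) = 25 — OK.
#9 gcd(16, 25) = 1 — OK.
#10 d = 28 > 27, so we need e ≤ 29; e = 28 ≤ 29 — OK.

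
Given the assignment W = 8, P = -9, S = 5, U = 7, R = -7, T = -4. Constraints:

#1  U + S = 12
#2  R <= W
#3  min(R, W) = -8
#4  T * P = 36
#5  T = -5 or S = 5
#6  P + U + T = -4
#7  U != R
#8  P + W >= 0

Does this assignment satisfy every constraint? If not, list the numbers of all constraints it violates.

No — constraints 3, 6, and 8 are not satisfied.

#1 U + S = 7 + 5 = 12 — holds.
#2 R = -7, W = 8; -7 ≤ 8 — holds.
#3 min(-7, 8) = -7, not -8 — does not hold.
#4 T * P = -4 * (-9) = 36 — holds.
#5 T = -4 ≠ -5, but S = 5 = 5 (second disjunct) — holds.
#6 P + U + T = -9 + 7 + (-4) = -6, not -4 — does not hold.
#7 U = 7, R = -7; distinct — holds.
#8 P + W = -9 + 8 = -1; -1 < 0, bound 0 not met — does not hold.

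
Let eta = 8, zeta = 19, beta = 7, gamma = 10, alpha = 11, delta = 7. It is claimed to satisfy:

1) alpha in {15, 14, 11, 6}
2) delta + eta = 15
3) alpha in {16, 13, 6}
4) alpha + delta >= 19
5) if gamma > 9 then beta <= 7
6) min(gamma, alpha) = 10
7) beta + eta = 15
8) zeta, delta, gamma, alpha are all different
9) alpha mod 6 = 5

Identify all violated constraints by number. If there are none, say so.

1) alpha = 11 is in {15, 14, 11, 6} — holds.
2) delta + eta = 7 + 8 = 15 — holds.
3) alpha = 11 is not in {16, 13, 6} — does not hold.
4) alpha + delta = 11 + 7 = 18; 18 < 19, bound 19 not met — does not hold.
5) gamma = 10 > 9, so we need beta ≤ 7; beta = 7 ≤ 7 — holds.
6) min(10, 11) = 10 — holds.
7) beta + eta = 7 + 8 = 15 — holds.
8) values 19, 7, 10, 11 are pairwise distinct — holds.
9) 11 mod 6 = 5 — holds.

No — constraints 3 and 4 are not satisfied.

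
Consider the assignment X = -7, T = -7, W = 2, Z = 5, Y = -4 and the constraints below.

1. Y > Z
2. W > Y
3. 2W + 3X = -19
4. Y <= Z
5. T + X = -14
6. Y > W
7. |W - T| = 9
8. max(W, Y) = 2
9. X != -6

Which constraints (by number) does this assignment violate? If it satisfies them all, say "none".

1. Y = -4, Z = 5; -4 ≤ 5 (want >)  false
2. W = 2, Y = -4; 2 > -4  true
3. 2W + 3X = 2(2) + 3(-7) = -17, not -19  false
4. Y = -4, Z = 5; -4 ≤ 5  true
5. T + X = -7 + (-7) = -14  true
6. Y = -4, W = 2; -4 ≤ 2 (want >)  false
7. |2 - (-7)| = 9  true
8. max(2, -4) = 2  true
9. X = -7, and -7 ≠ -6  true

Constraints 1, 3, 6 do not hold.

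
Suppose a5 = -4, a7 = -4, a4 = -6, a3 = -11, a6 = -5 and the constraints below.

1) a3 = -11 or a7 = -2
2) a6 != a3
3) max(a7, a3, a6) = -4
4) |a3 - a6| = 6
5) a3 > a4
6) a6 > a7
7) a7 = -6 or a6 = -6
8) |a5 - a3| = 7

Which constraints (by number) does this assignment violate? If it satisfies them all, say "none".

Violated: 5, 6, 7.

1) a3 = -11 = -11 (first disjunct) — holds.
2) a6 = -5, a3 = -11; distinct — holds.
3) max(-4, -11, -5) = -4 — holds.
4) |-11 - (-5)| = 6 — holds.
5) a3 = -11, a4 = -6; -11 ≤ -6 (want >) — does not hold.
6) a6 = -5, a7 = -4; -5 ≤ -4 (want >) — does not hold.
7) a7 = -4 ≠ -6 and a6 = -5 ≠ -6; both disjuncts false — does not hold.
8) |-4 - (-11)| = 7 — holds.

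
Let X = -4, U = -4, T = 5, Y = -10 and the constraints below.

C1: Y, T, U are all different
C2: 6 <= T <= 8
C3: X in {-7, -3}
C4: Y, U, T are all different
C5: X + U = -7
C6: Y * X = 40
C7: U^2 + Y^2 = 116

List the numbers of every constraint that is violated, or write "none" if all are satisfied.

C1: values -10, 5, -4 are pairwise distinct — satisfied.
C2: T = 5 is outside [6, 8] — violated.
C3: X = -4 is not in {-7, -3} — violated.
C4: values -10, -4, 5 are pairwise distinct — satisfied.
C5: X + U = -4 + (-4) = -8, not -7 — violated.
C6: Y * X = -10 * (-4) = 40 — satisfied.
C7: U^2 + Y^2 = (-4)^2 + (-10)^2 = 16 + 100 = 116 — satisfied.

Constraints 2, 3, and 5 are violated.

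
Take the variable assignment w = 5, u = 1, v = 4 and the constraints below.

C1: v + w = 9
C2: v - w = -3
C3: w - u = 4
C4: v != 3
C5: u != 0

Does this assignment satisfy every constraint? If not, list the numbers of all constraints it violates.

C1: v + w = 4 + 5 = 9 — OK.
C2: v - w = 4 - 5 = -1, not -3 — violated.
C3: w - u = 5 - 1 = 4 — OK.
C4: v = 4, and 4 ≠ 3 — OK.
C5: u = 1, and 1 ≠ 0 — OK.

The assignment fails constraint 2.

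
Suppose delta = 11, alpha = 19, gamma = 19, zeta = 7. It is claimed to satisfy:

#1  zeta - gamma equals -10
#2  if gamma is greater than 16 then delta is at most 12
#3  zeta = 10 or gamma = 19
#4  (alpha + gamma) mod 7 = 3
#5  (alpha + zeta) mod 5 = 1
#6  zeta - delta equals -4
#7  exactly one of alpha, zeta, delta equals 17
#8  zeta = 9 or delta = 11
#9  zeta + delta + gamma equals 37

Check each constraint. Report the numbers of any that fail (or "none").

The assignment fails constraints 1, 7.

#1 zeta - gamma = 7 - 19 = -12, not -10 — does not hold.
#2 gamma = 19 > 16, so we need delta ≤ 12; delta = 11 ≤ 12 — holds.
#3 zeta = 7 ≠ 10, but gamma = 19 = 19 (second disjunct) — holds.
#4 alpha + gamma = 38; 38 mod 7 = 3 — holds.
#5 alpha + zeta = 26; 26 mod 5 = 1 — holds.
#6 zeta - delta = 7 - 11 = -4 — holds.
#7 alpha=19, zeta=7, delta=11; 0 of them equal 17, not exactly one — does not hold.
#8 zeta = 7 ≠ 9, but delta = 11 = 11 (second disjunct) — holds.
#9 zeta + delta + gamma = 7 + 11 + 19 = 37 — holds.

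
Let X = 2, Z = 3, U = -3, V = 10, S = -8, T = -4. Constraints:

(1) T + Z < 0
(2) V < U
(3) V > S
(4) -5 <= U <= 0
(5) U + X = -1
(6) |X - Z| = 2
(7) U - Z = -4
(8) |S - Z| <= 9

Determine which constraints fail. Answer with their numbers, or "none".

(1) T + Z = -4 + 3 = -1; -1 < 0 — holds.
(2) V = 10, U = -3; 10 ≥ -3 (want <) — fails.
(3) V = 10, S = -8; 10 > -8 — holds.
(4) U = -3 lies in [-5, 0] — holds.
(5) U + X = -3 + 2 = -1 — holds.
(6) |2 - 3| = 1, not 2 — fails.
(7) U - Z = -3 - 3 = -6, not -4 — fails.
(8) |-8 - 3| = 11; 11 > 9, exceeds bound 9 — fails.

Violated: 2, 6, 7, and 8.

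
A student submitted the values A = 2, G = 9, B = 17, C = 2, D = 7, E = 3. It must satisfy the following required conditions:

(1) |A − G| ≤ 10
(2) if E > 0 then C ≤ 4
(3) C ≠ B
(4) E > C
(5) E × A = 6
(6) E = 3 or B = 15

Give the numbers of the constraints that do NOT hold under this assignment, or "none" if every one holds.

(1) |2 − 9| = 7; 7 ≤ 10 — satisfied.
(2) E = 3 > 0, so we need C ≤ 4; C = 2 ≤ 4 — satisfied.
(3) C = 2, B = 17; distinct — satisfied.
(4) E = 3, C = 2; 3 > 2 — satisfied.
(5) E × A = 3 × 2 = 6 — satisfied.
(6) E = 3 = 3 (first disjunct) — satisfied.

No violations.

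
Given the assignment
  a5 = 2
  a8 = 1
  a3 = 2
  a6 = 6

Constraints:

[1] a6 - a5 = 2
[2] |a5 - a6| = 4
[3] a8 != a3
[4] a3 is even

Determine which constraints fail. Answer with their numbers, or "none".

Constraint 1 is violated.

[1] a6 - a5 = 6 - 2 = 4, not 2  false
[2] |2 - 6| = 4  true
[3] a8 = 1, a3 = 2; distinct  true
[4] a3 = 2 is even  true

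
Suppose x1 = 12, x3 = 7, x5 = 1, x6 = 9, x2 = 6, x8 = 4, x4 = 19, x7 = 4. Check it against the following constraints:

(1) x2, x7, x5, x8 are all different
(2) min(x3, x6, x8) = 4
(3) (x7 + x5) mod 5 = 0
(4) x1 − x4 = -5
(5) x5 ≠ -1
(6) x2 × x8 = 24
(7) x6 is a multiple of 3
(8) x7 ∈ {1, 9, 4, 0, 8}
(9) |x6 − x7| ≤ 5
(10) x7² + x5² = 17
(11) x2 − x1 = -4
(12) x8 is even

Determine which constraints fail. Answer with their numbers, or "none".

Constraints 1, 4, and 11 do not hold.

(1) x7 = x8 = 4, not all different  false
(2) min(7, 9, 4) = 4  true
(3) x7 + x5 = 5; 5 mod 5 = 0  true
(4) x1 − x4 = 12 − 19 = -7, not -5  false
(5) x5 = 1, and 1 ≠ -1  true
(6) x2 × x8 = 6 × 4 = 24  true
(7) 9 / 3 = 3, so 3 divides 9  true
(8) x7 = 4 is in {1, 9, 4, 0, 8}  true
(9) |9 − 4| = 5; 5 ≤ 5  true
(10) x7² + x5² = 4² + 1² = 16 + 1 = 17  true
(11) x2 − x1 = 6 − 12 = -6, not -4  false
(12) x8 = 4 is even  true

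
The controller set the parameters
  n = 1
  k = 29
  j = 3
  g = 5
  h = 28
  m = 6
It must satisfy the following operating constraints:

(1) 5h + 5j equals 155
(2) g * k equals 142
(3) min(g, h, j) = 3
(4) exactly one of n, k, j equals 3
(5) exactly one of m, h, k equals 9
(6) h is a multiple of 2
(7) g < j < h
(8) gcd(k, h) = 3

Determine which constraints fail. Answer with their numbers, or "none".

(1) 5h + 5j = 5(28) + 5(3) = 155 — holds.
(2) g * k = 5 * 29 = 145, not 142 — does not hold.
(3) min(5, 28, 3) = 3 — holds.
(4) n=1, k=29, j=3; 1 of them equals 3 — holds.
(5) m=6, h=28, k=29; 0 of them equal 9, not exactly one — does not hold.
(6) 28 / 2 = 14, so 2 divides 28 — holds.
(7) values 5, 3, 28; g = 5 is not < j = 3 — does not hold.
(8) gcd(29, 28) = 1, not 3 — does not hold.

Violated: 2, 5, 7, 8.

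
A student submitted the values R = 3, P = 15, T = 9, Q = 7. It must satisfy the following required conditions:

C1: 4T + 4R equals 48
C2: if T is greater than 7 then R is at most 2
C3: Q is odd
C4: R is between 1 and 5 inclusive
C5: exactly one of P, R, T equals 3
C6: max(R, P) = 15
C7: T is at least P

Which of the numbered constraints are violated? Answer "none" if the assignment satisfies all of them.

C1: 4T + 4R = 4(9) + 4(3) = 48 — holds.
C2: T = 9 > 7, so we need R ≤ 2; but R = 3 > 2 — fails.
C3: Q = 7 is odd — holds.
C4: R = 3 lies in [1, 5] — holds.
C5: P=15, R=3, T=9; 1 of them equals 3 — holds.
C6: max(3, 15) = 15 — holds.
C7: T = 9, P = 15; 9 < 15 (want ≥) — fails.

Constraints 2, 7 are violated.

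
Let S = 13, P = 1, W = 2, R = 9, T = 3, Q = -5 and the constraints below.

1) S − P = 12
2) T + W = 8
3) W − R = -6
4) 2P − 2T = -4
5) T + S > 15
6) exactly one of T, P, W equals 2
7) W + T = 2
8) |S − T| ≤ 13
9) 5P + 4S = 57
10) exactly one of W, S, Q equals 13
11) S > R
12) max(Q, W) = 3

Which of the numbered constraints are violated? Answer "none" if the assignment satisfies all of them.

1) S − P = 13 − 1 = 12  ✔
2) T + W = 3 + 2 = 5, not 8  ✘
3) W − R = 2 − 9 = -7, not -6  ✘
4) 2P − 2T = 2(1) − 2(3) = -4  ✔
5) T + S = 3 + 13 = 16; 16 > 15  ✔
6) T=3, P=1, W=2; 1 of them equals 2  ✔
7) W + T = 2 + 3 = 5, not 2  ✘
8) |13 − 3| = 10; 10 ≤ 13  ✔
9) 5P + 4S = 5(1) + 4(13) = 57  ✔
10) W=2, S=13, Q=-5; 1 of them equals 13  ✔
11) S = 13, R = 9; 13 > 9  ✔
12) max(-5, 2) = 2, not 3  ✘

Constraints 2, 3, 7, and 12 do not hold.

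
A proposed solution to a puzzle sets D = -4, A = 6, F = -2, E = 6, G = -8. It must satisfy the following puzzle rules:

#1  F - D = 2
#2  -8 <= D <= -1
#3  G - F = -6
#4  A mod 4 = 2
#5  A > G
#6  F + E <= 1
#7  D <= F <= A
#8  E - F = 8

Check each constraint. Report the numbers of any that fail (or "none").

Constraint 6 does not hold.

#1 F - D = -2 - (-4) = 2 — holds.
#2 D = -4 lies in [-8, -1] — holds.
#3 G - F = -8 - (-2) = -6 — holds.
#4 6 mod 4 = 2 — holds.
#5 A = 6, G = -8; 6 > -8 — holds.
#6 F + E = -2 + 6 = 4; 4 > 1, bound 1 not met — does not hold.
#7 values -4 <= -2 <= 6 — holds.
#8 E - F = 6 - (-2) = 8 — holds.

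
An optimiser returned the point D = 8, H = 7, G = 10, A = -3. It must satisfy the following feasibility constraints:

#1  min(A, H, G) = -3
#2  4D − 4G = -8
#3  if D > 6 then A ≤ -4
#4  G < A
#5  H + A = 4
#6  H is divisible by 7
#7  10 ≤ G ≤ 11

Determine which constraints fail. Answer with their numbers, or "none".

Constraints 3 and 4 do not hold.

#1 min(-3, 7, 10) = -3 — holds.
#2 4D − 4G = 4(8) − 4(10) = -8 — holds.
#3 D = 8 > 6, so we need A ≤ -4; but A = -3 > -4 — does not hold.
#4 G = 10, A = -3; 10 ≥ -3 (want <) — does not hold.
#5 H + A = 7 + (-3) = 4 — holds.
#6 7 / 7 = 1, so 7 divides 7 — holds.
#7 G = 10 lies in [10, 11] — holds.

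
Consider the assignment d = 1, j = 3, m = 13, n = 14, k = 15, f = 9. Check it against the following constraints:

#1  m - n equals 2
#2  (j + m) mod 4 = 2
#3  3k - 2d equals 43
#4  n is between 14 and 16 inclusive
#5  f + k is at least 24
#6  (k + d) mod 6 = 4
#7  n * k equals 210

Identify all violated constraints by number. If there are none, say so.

Constraints 1 and 2 do not hold.

#1 m - n = 13 - 14 = -1, not 2 — violated.
#2 j + m = 16; 16 mod 4 = 0, not 2 — violated.
#3 3k - 2d = 3(15) - 2(1) = 43 — satisfied.
#4 n = 14 lies in [14, 16] — satisfied.
#5 f + k = 9 + 15 = 24; 24 ≥ 24 — satisfied.
#6 k + d = 16; 16 mod 6 = 4 — satisfied.
#7 n * k = 14 * 15 = 210 — satisfied.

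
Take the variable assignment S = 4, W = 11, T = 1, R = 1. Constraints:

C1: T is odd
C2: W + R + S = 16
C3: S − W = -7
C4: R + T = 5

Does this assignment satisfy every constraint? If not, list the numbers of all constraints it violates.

Violated: 4.

C1: T = 1 is odd — satisfied.
C2: W + R + S = 11 + 1 + 4 = 16 — satisfied.
C3: S − W = 4 − 11 = -7 — satisfied.
C4: R + T = 1 + 1 = 2, not 5 — violated.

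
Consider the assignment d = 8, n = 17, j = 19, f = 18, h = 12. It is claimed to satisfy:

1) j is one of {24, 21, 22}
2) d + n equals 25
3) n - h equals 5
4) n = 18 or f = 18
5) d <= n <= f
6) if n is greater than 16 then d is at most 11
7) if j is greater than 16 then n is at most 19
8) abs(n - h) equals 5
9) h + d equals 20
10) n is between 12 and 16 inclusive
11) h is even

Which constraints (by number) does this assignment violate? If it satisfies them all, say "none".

Constraints 1 and 10 are violated.

1) j = 19 is not in {24, 21, 22} — violated.
2) d + n = 8 + 17 = 25 — satisfied.
3) n - h = 17 - 12 = 5 — satisfied.
4) n = 17 ≠ 18, but f = 18 = 18 (second disjunct) — satisfied.
5) values 8 <= 17 <= 18 — satisfied.
6) n = 17 > 16, so we need d ≤ 11; d = 8 ≤ 11 — satisfied.
7) j = 19 > 16, so we need n ≤ 19; n = 17 ≤ 19 — satisfied.
8) abs(17 - 12) = 5 — satisfied.
9) h + d = 12 + 8 = 20 — satisfied.
10) n = 17 is outside [12, 16] — violated.
11) h = 12 is even — satisfied.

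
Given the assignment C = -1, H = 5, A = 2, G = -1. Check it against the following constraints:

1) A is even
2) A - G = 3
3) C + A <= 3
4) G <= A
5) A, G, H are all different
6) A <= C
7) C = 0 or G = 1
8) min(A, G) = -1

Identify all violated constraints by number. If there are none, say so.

1) A = 2 is even  yes
2) A - G = 2 - (-1) = 3  yes
3) C + A = -1 + 2 = 1; 1 ≤ 3  yes
4) G = -1, A = 2; -1 ≤ 2  yes
5) values 2, -1, 5 are pairwise distinct  yes
6) A = 2, C = -1; 2 > -1 (want ≤)  no
7) C = -1 ≠ 0 and G = -1 ≠ 1; both disjuncts false  no
8) min(2, -1) = -1  yes

No — constraints 6, 7 are not satisfied.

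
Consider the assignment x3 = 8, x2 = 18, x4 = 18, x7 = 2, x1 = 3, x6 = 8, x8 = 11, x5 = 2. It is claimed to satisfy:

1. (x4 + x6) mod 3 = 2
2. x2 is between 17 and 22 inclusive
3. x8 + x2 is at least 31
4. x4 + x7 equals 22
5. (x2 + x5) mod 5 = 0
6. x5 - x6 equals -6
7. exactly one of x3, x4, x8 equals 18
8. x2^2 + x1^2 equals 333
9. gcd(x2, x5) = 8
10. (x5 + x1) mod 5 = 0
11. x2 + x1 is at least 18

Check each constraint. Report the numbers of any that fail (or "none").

Violated: 3, 4, and 9.

1. x4 + x6 = 26; 26 mod 3 = 2 — satisfied.
2. x2 = 18 lies in [17, 22] — satisfied.
3. x8 + x2 = 11 + 18 = 29; 29 < 31, bound 31 not met — violated.
4. x4 + x7 = 18 + 2 = 20, not 22 — violated.
5. x2 + x5 = 20; 20 mod 5 = 0 — satisfied.
6. x5 - x6 = 2 - 8 = -6 — satisfied.
7. x3=8, x4=18, x8=11; 1 of them equals 18 — satisfied.
8. x2^2 + x1^2 = 18^2 + 3^2 = 324 + 9 = 333 — satisfied.
9. gcd(18, 2) = 2, not 8 — violated.
10. x5 + x1 = 5; 5 mod 5 = 0 — satisfied.
11. x2 + x1 = 18 + 3 = 21; 21 ≥ 18 — satisfied.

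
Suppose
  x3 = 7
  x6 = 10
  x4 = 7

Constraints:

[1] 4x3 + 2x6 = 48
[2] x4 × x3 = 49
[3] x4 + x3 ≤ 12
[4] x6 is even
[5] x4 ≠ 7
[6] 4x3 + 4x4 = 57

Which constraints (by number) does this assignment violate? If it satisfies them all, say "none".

Constraints 3, 5, and 6 do not hold.

[1] 4x3 + 2x6 = 4(7) + 2(10) = 48 — holds.
[2] x4 × x3 = 7 × 7 = 49 — holds.
[3] x4 + x3 = 7 + 7 = 14; 14 > 12, bound 12 not met — does not hold.
[4] x6 = 10 is even — holds.
[5] x4 = 7, but 7 is required to differ — does not hold.
[6] 4x3 + 4x4 = 4(7) + 4(7) = 56, not 57 — does not hold.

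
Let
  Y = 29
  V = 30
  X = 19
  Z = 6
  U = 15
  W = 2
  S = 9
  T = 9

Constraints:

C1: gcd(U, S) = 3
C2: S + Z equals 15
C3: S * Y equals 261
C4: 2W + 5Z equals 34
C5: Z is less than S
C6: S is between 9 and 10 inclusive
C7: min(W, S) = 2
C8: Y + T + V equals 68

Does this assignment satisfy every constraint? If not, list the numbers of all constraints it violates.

None — every constraint holds.

C1: gcd(15, 9) = 3 — holds.
C2: S + Z = 9 + 6 = 15 — holds.
C3: S * Y = 9 * 29 = 261 — holds.
C4: 2W + 5Z = 2(2) + 5(6) = 34 — holds.
C5: Z = 6, S = 9; 6 < 9 — holds.
C6: S = 9 lies in [9, 10] — holds.
C7: min(2, 9) = 2 — holds.
C8: Y + T + V = 29 + 9 + 30 = 68 — holds.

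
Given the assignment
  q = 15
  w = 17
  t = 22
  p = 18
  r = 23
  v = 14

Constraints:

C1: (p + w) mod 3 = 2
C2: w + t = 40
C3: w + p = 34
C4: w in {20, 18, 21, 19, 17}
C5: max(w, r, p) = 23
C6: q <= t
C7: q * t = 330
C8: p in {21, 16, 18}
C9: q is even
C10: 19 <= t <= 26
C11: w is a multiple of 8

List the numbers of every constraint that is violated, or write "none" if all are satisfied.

C1: p + w = 35; 35 mod 3 = 2  ✔
C2: w + t = 17 + 22 = 39, not 40  ✘
C3: w + p = 17 + 18 = 35, not 34  ✘
C4: w = 17 is in {20, 18, 21, 19, 17}  ✔
C5: max(17, 23, 18) = 23  ✔
C6: q = 15, t = 22; 15 ≤ 22  ✔
C7: q * t = 15 * 22 = 330  ✔
C8: p = 18 is in {21, 16, 18}  ✔
C9: q = 15 is odd  ✘
C10: t = 22 lies in [19, 26]  ✔
C11: 17 = 8*2 + 1, so 8 does not divide 17  ✘

The assignment fails constraints 2, 3, 9, 11.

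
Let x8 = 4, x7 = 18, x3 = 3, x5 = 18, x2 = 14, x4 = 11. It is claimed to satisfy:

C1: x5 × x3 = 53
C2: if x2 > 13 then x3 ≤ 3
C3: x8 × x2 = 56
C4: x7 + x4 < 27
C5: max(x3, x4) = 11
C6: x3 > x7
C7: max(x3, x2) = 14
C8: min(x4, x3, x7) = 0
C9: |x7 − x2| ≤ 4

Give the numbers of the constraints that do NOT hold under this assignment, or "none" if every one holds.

C1: x5 × x3 = 18 × 3 = 54, not 53  false
C2: x2 = 14 > 13, so we need x3 ≤ 3; x3 = 3 ≤ 3  true
C3: x8 × x2 = 4 × 14 = 56  true
C4: x7 + x4 = 18 + 11 = 29; 29 ≥ 27, bound 27 not met  false
C5: max(3, 11) = 11  true
C6: x3 = 3, x7 = 18; 3 ≤ 18 (want >)  false
C7: max(3, 14) = 14  true
C8: min(11, 3, 18) = 3, not 0  false
C9: |18 − 14| = 4; 4 ≤ 4  true

Constraints 1, 4, 6, and 8 are violated.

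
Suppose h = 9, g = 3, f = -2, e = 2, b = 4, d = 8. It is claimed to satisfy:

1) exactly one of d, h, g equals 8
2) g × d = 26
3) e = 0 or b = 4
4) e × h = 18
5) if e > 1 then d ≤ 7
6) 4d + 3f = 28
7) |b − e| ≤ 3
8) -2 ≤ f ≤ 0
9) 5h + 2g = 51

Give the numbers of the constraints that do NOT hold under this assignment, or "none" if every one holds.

The assignment fails constraints 2, 5, and 6.

1) d=8, h=9, g=3; 1 of them equals 8 — satisfied.
2) g × d = 3 × 8 = 24, not 26 — violated.
3) e = 2 ≠ 0, but b = 4 = 4 (second disjunct) — satisfied.
4) e × h = 2 × 9 = 18 — satisfied.
5) e = 2 > 1, so we need d ≤ 7; but d = 8 > 7 — violated.
6) 4d + 3f = 4(8) + 3(-2) = 26, not 28 — violated.
7) |4 − 2| = 2; 2 ≤ 3 — satisfied.
8) f = -2 lies in [-2, 0] — satisfied.
9) 5h + 2g = 5(9) + 2(3) = 51 — satisfied.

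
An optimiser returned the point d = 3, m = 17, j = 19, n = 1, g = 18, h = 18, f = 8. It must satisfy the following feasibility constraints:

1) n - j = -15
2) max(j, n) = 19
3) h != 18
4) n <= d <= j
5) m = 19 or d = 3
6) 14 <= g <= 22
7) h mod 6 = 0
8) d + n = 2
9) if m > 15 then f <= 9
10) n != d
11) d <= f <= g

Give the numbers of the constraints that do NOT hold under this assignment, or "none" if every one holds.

1) n - j = 1 - 19 = -18, not -15  ✗
2) max(19, 1) = 19  ✓
3) h = 18, but 18 is required to differ  ✗
4) values 1 <= 3 <= 19  ✓
5) m = 17 ≠ 19, but d = 3 = 3 (second disjunct)  ✓
6) g = 18 lies in [14, 22]  ✓
7) 18 mod 6 = 0  ✓
8) d + n = 3 + 1 = 4, not 2  ✗
9) m = 17 > 15, so we need f ≤ 9; f = 8 ≤ 9  ✓
10) n = 1, d = 3; distinct  ✓
11) values 3 <= 8 <= 18  ✓

Constraints 1, 3, and 8 do not hold.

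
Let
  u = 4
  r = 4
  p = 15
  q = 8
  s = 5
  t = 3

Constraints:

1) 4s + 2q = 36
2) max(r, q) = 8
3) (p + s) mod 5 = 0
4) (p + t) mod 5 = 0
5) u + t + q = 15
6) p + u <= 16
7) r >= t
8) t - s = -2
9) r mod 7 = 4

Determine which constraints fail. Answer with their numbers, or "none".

Constraints 4 and 6 are violated.

1) 4s + 2q = 4(5) + 2(8) = 36 — holds.
2) max(4, 8) = 8 — holds.
3) p + s = 20; 20 mod 5 = 0 — holds.
4) p + t = 18; 18 mod 5 = 3, not 0 — fails.
5) u + t + q = 4 + 3 + 8 = 15 — holds.
6) p + u = 15 + 4 = 19; 19 > 16, bound 16 not met — fails.
7) r = 4, t = 3; 4 ≥ 3 — holds.
8) t - s = 3 - 5 = -2 — holds.
9) 4 mod 7 = 4 — holds.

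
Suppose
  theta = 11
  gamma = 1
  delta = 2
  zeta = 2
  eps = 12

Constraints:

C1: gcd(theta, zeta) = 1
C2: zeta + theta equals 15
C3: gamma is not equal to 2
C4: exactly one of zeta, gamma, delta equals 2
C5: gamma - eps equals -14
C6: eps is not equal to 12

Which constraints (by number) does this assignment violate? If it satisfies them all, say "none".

Constraints 2, 4, 5, and 6 do not hold.

C1: gcd(11, 2) = 1 — OK.
C2: zeta + theta = 2 + 11 = 13, not 15 — violated.
C3: gamma = 1, and 1 ≠ 2 — OK.
C4: zeta=2, gamma=1, delta=2; 2 of them equal 2, not exactly one — violated.
C5: gamma - eps = 1 - 12 = -11, not -14 — violated.
C6: eps = 12, but 12 is required to differ — violated.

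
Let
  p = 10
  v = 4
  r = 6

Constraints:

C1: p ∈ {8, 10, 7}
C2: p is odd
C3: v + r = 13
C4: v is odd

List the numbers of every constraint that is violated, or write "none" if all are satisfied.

Violated: 2, 3, and 4.

C1: p = 10 is in {8, 10, 7} — OK.
C2: p = 10 is even — violated.
C3: v + r = 4 + 6 = 10, not 13 — violated.
C4: v = 4 is even — violated.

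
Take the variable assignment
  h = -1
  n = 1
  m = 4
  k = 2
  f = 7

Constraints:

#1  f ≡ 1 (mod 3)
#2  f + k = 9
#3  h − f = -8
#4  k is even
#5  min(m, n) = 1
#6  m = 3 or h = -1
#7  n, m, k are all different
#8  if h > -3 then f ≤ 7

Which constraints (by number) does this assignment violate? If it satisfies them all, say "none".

Yes — all constraints hold.

#1 7 mod 3 = 1 — satisfied.
#2 f + k = 7 + 2 = 9 — satisfied.
#3 h − f = -1 − 7 = -8 — satisfied.
#4 k = 2 is even — satisfied.
#5 min(4, 1) = 1 — satisfied.
#6 m = 4 ≠ 3, but h = -1 = -1 (second disjunct) — satisfied.
#7 values 1, 4, 2 are pairwise distinct — satisfied.
#8 h = -1 > -3, so we need f ≤ 7; f = 7 ≤ 7 — satisfied.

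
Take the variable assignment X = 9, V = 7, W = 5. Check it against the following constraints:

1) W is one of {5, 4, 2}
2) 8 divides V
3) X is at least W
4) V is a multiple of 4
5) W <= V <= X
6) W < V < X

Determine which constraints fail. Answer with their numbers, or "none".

No — constraints 2 and 4 are not satisfied.

1) W = 5 is in {5, 4, 2} — holds.
2) 7 = 8*0 + 7, so 8 does not divide 7 — does not hold.
3) X = 9, W = 5; 9 ≥ 5 — holds.
4) 7 = 4*1 + 3, so 4 does not divide 7 — does not hold.
5) values 5 <= 7 <= 9 — holds.
6) values 5 < 7 < 9 — holds.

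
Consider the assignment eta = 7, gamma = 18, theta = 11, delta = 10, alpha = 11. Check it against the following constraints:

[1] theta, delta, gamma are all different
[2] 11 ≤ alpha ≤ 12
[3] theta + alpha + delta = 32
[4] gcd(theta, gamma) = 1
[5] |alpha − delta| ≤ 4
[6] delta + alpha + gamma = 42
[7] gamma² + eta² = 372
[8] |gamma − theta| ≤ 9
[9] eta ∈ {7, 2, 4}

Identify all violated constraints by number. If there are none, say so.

[1] values 11, 10, 18 are pairwise distinct — holds.
[2] alpha = 11 lies in [11, 12] — holds.
[3] theta + alpha + delta = 11 + 11 + 10 = 32 — holds.
[4] gcd(11, 18) = 1 — holds.
[5] |11 − 10| = 1; 1 ≤ 4 — holds.
[6] delta + alpha + gamma = 10 + 11 + 18 = 39, not 42 — fails.
[7] gamma² + eta² = 18² + 7² = 324 + 49 = 373, not 372 — fails.
[8] |18 − 11| = 7; 7 ≤ 9 — holds.
[9] eta = 7 is in {7, 2, 4} — holds.

Violated: 6 and 7.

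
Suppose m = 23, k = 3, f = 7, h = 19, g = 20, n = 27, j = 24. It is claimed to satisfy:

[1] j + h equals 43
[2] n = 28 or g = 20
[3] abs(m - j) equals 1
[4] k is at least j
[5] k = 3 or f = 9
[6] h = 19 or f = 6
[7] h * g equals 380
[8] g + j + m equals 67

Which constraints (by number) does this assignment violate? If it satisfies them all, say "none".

[1] j + h = 24 + 19 = 43 — holds.
[2] n = 27 ≠ 28, but g = 20 = 20 (second disjunct) — holds.
[3] abs(23 - 24) = 1 — holds.
[4] k = 3, j = 24; 3 < 24 (want ≥) — fails.
[5] k = 3 = 3 (first disjunct) — holds.
[6] h = 19 = 19 (first disjunct) — holds.
[7] h * g = 19 * 20 = 380 — holds.
[8] g + j + m = 20 + 24 + 23 = 67 — holds.

Violated: 4.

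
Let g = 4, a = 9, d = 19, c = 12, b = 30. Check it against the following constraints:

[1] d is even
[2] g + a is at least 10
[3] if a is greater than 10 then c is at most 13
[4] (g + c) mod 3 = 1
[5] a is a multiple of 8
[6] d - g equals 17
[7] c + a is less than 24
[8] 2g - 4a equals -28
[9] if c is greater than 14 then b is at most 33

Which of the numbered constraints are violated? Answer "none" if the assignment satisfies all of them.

No — constraints 1, 5, and 6 are not satisfied.

[1] d = 19 is odd  ✗
[2] g + a = 4 + 9 = 13; 13 ≥ 10  ✓
[3] a = 9, not > 10; antecedent false, conditional vacuously true  ✓
[4] g + c = 16; 16 mod 3 = 1  ✓
[5] 9 = 8*1 + 1, so 8 does not divide 9  ✗
[6] d - g = 19 - 4 = 15, not 17  ✗
[7] c + a = 12 + 9 = 21; 21 < 24  ✓
[8] 2g - 4a = 2(4) - 4(9) = -28  ✓
[9] c = 12, not > 14; antecedent false, conditional vacuously true  ✓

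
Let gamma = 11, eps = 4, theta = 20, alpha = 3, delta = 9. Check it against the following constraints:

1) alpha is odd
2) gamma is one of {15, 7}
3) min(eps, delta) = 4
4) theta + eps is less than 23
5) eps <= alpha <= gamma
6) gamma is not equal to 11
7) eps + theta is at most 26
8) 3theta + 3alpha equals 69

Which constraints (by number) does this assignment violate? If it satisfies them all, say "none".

No — constraints 2, 4, 5, 6 are not satisfied.

1) alpha = 3 is odd  ✔
2) gamma = 11 is not in {15, 7}  ✘
3) min(4, 9) = 4  ✔
4) theta + eps = 20 + 4 = 24; 24 ≥ 23, bound 23 not met  ✘
5) values 4, 3, 11; eps = 4 is not <= alpha = 3  ✘
6) gamma = 11, but 11 is required to differ  ✘
7) eps + theta = 4 + 20 = 24; 24 ≤ 26  ✔
8) 3theta + 3alpha = 3(20) + 3(3) = 69  ✔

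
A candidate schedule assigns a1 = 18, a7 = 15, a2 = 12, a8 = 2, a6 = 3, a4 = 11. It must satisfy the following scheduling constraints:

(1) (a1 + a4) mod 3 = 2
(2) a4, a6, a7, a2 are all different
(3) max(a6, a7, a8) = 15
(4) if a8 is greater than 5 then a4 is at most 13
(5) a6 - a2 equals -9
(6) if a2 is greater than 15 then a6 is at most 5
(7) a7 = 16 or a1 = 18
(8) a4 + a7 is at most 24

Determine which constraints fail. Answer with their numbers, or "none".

(1) a1 + a4 = 29; 29 mod 3 = 2  yes
(2) values 11, 3, 15, 12 are pairwise distinct  yes
(3) max(3, 15, 2) = 15  yes
(4) a8 = 2, not > 5; antecedent false, conditional vacuously true  yes
(5) a6 - a2 = 3 - 12 = -9  yes
(6) a2 = 12, not > 15; antecedent false, conditional vacuously true  yes
(7) a7 = 15 ≠ 16, but a1 = 18 = 18 (second disjunct)  yes
(8) a4 + a7 = 11 + 15 = 26; 26 > 24, bound 24 not met  no

Constraint 8 does not hold.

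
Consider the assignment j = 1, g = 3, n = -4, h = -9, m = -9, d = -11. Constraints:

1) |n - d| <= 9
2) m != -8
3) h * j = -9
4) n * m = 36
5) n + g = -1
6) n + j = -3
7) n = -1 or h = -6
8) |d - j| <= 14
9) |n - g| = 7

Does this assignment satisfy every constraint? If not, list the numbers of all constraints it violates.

1) |-4 - (-11)| = 7; 7 ≤ 9  yes
2) m = -9, and -9 ≠ -8  yes
3) h * j = -9 * 1 = -9  yes
4) n * m = -4 * (-9) = 36  yes
5) n + g = -4 + 3 = -1  yes
6) n + j = -4 + 1 = -3  yes
7) n = -4 ≠ -1 and h = -9 ≠ -6; both disjuncts false  no
8) |-11 - 1| = 12; 12 ≤ 14  yes
9) |-4 - 3| = 7  yes

Violated: 7.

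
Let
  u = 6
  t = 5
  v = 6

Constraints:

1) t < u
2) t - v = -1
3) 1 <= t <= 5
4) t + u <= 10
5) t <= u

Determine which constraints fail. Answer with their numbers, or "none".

No — constraint 4 is not satisfied.

1) t = 5, u = 6; 5 < 6  yes
2) t - v = 5 - 6 = -1  yes
3) t = 5 lies in [1, 5]  yes
4) t + u = 5 + 6 = 11; 11 > 10, bound 10 not met  no
5) t = 5, u = 6; 5 ≤ 6  yes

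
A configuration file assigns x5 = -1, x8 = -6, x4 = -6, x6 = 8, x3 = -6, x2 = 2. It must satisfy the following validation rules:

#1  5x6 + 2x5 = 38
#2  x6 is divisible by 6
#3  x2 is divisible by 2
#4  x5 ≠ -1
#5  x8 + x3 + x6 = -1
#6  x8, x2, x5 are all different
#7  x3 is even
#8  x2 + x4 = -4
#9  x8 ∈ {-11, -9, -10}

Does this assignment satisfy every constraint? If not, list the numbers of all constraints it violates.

Constraints 2, 4, 5, 9 are violated.

#1 5x6 + 2x5 = 5(8) + 2(-1) = 38 — satisfied.
#2 8 = 6×1 + 2, so 6 does not divide 8 — violated.
#3 2 / 2 = 1, so 2 divides 2 — satisfied.
#4 x5 = -1, but -1 is required to differ — violated.
#5 x8 + x3 + x6 = -6 + (-6) + 8 = -4, not -1 — violated.
#6 values -6, 2, -1 are pairwise distinct — satisfied.
#7 x3 = -6 is even — satisfied.
#8 x2 + x4 = 2 + (-6) = -4 — satisfied.
#9 x8 = -6 is not in {-11, -9, -10} — violated.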